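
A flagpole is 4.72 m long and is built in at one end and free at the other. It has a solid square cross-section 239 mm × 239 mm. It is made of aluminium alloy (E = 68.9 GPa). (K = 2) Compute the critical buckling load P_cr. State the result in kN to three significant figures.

P_cr ≈ 2070 kN

I = a⁴/12 = 239⁴/12 = 2.719×10^8 mm⁴
I = 2.719×10^8 mm⁴ = 2.719×10^-4 m⁴
Effective length L_e = K·L = 2 × 4.72 = 9.440 m
P_cr = π²EI / L_e² = π² × 68.9×10⁹ × 2.719×10^-4 / 9.440² = 2.075×10^6 N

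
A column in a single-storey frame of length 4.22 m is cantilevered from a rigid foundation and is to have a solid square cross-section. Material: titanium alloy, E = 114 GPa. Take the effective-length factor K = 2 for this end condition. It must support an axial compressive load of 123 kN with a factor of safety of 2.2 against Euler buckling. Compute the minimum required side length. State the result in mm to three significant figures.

Required P_cr = n·P = 2.2 × 123 = 270.6 kN
L_e = K·L = 2 × 4.22 = 8.440 m
Required I = P_cr·L_e²/(π²E) = 2.706×10^5 × 8.440² / (π² × 1.14×10^11) = 1.713×10^-5 m⁴
I_req = 1.713×10^7 mm⁴
Solid square: I = a⁴/12  ⇒  a = (12I)^(1/4) = (12×1.713×10^7)^(1/4) = 120 mm

a ≈ 120 mm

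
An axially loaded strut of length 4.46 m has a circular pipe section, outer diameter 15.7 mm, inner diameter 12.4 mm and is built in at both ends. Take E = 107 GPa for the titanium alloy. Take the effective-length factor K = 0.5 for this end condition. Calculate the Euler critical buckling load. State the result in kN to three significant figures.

d_o = 15.7 mm, d_i = 12.4 mm
I = π(d_o⁴ − d_i⁴)/64 = π(15.7⁴ − 12.40⁴)/64 = 1.822×10^3 mm⁴
I = 1.822×10^3 mm⁴ = 1.822×10^-9 m⁴
Effective length L_e = K·L = 0.5 × 4.46 = 2.230 m
P_cr = π²EI / L_e² = π² × 107×10⁹ × 1.822×10^-9 / 2.230² = 386.9 N

P_cr ≈ 0.387 kN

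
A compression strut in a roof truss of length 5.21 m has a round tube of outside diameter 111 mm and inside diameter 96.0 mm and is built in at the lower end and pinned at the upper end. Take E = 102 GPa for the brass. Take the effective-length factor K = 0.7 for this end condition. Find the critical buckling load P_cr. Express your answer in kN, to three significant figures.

P_cr ≈ 248 kN

d_o = 111 mm, d_i = 96.0 mm
I = π(d_o⁴ − d_i⁴)/64 = π(111⁴ − 96.00⁴)/64 = 3.283×10^6 mm⁴
I = 3.283×10^6 mm⁴ = 3.283×10^-6 m⁴
Effective length L_e = K·L = 0.7 × 5.21 = 3.647 m
P_cr = π²EI / L_e² = π² × 102×10⁹ × 3.283×10^-6 / 3.647² = 2.485×10^5 N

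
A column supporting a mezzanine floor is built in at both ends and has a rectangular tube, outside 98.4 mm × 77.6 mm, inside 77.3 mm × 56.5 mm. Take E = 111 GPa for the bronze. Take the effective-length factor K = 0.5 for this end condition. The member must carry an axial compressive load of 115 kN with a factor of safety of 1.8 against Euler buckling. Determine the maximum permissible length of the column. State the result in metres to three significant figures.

L_max ≈ 7.52 m

Weak-axis I_min = (h_o·b_o³ − h_i·b_i³)/12 with b_o = 77.6, b_i = 56.50 mm (shorter outer/inner sides).
I_min = (98.4×77.6³ − 77.30×56.50³)/12 = 2.670×10^6 mm⁴
I = 2.670×10^-6 m⁴
Required critical load P_cr = n·P = 1.8 × 115 = 207.0 kN = 2.070×10^5 N
From P_cr = π²EI/(K·L)²:  L = (1/K)·√(π²EI/P_cr) = (1/0.5)·√(π²×1.11×10^11×2.670×10^-6/2.070×10^5)
L = 7.52 m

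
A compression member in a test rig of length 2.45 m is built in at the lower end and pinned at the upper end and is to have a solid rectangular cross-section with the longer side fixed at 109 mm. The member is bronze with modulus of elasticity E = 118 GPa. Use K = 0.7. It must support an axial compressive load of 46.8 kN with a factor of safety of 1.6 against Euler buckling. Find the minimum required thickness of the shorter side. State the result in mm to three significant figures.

b ≈ 27.5 mm

Required P_cr = n·P = 1.6 × 46.8 = 74.88 kN
L_e = K·L = 0.7 × 2.45 = 1.715 m
Required I = P_cr·L_e²/(π²E) = 7.488×10^4 × 1.715² / (π² × 1.18×10^11) = 1.891×10^-7 m⁴
I_req = 1.891×10^5 mm⁴
Rectangle, weak axis: I_min = h·b³/12 with h = 109 mm fixed  ⇒  b = (12I/h)^(1/3) = 27.5 mm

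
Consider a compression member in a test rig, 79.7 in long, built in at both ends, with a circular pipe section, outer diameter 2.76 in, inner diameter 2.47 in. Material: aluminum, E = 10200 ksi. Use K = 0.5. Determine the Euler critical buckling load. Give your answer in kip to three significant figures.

d_o = 2.76 in, d_i = 2.47 in
I = π(d_o⁴ − d_i⁴)/64 = π(2.76⁴ − 2.470⁴)/64 = 1.021 in⁴
Effective length L_e = K·L = 0.5 × 79.7 = 39.85 in
P_cr = π²EI / L_e² = π² × 10200×10³ × 1.021 / 39.85² = 6.475×10^4 lb

P_cr ≈ 64.7 kip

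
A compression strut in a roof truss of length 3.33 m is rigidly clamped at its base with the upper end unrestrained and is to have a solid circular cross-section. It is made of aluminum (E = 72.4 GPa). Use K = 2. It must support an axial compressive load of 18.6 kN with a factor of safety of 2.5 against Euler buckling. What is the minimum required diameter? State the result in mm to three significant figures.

Required P_cr = n·P = 2.5 × 18.6 = 46.50 kN
L_e = K·L = 2 × 3.33 = 6.660 m
Required I = P_cr·L_e²/(π²E) = 4.650×10^4 × 6.660² / (π² × 7.24×10^10) = 2.886×10^-6 m⁴
I_req = 2.886×10^6 mm⁴
Solid circle: I = πd⁴/64  ⇒  d = (64I/π)^(1/4) = (64×2.886×10^6/π)^(1/4) = 87.6 mm

d ≈ 87.6 mm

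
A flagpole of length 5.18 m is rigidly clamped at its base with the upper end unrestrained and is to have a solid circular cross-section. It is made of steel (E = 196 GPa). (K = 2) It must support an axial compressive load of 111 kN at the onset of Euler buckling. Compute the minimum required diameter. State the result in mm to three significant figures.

d ≈ 106 mm

L_e = K·L = 2 × 5.18 = 10.36 m
Required I = P_cr·L_e²/(π²E) = 1.110×10^5 × 10.36² / (π² × 1.96×10^11) = 6.159×10^-6 m⁴
I_req = 6.159×10^6 mm⁴
Solid circle: I = πd⁴/64  ⇒  d = (64I/π)^(1/4) = (64×6.159×10^6/π)^(1/4) = 106 mm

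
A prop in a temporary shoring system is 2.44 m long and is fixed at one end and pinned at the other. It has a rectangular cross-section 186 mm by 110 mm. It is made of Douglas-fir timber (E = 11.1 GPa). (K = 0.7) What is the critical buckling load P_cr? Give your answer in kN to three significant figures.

Buckling occurs about the weak axis: I_min = h·b³/12 with b = 110 mm (the shorter side).
I_min = 186×110³/12 = 2.063×10^7 mm⁴
I = 2.063×10^7 mm⁴ = 2.063×10^-5 m⁴
Effective length L_e = K·L = 0.7 × 2.44 = 1.708 m
P_cr = π²EI / L_e² = π² × 11.1×10⁹ × 2.063×10^-5 / 1.708² = 7.747×10^5 N

P_cr ≈ 775 kN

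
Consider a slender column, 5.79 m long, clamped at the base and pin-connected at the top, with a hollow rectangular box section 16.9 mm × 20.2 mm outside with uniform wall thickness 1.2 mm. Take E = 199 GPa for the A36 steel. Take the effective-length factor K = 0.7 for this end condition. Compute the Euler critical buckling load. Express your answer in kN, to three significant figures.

P_cr ≈ 0.431 kN

Inner dimensions: h_i = 20.2 − 2×1.2 = 17.80 mm, b_i = 16.9 − 2×1.2 = 14.50 mm
Weak-axis I_min = (h_o·b_o³ − h_i·b_i³)/12 with b_o = 16.9, b_i = 14.50 mm (shorter outer/inner sides).
I_min = (20.2×16.9³ − 17.80×14.50³)/12 = 3.603×10^3 mm⁴
I = 3.603×10^3 mm⁴ = 3.603×10^-9 m⁴
Effective length L_e = K·L = 0.7 × 5.79 = 4.053 m
P_cr = π²EI / L_e² = π² × 199×10⁹ × 3.603×10^-9 / 4.053² = 430.8 N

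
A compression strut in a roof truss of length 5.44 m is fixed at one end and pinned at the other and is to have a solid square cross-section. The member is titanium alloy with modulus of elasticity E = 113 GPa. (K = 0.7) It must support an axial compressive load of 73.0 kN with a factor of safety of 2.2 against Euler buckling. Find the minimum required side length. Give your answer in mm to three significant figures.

a ≈ 70.8 mm

Required P_cr = n·P = 2.2 × 73.0 = 160.6 kN
L_e = K·L = 0.7 × 5.44 = 3.808 m
Required I = P_cr·L_e²/(π²E) = 1.606×10^5 × 3.808² / (π² × 1.13×10^11) = 2.088×10^-6 m⁴
I_req = 2.088×10^6 mm⁴
Solid square: I = a⁴/12  ⇒  a = (12I)^(1/4) = (12×2.088×10^6)^(1/4) = 70.8 mm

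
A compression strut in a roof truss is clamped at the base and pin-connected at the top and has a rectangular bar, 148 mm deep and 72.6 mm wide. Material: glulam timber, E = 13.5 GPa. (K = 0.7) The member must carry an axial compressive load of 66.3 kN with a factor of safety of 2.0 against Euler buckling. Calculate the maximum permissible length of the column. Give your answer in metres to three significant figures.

L_max ≈ 3.11 m

Buckling occurs about the weak axis: I_min = h·b³/12 with b = 72.6 mm (the shorter side).
I_min = 148×72.6³/12 = 4.719×10^6 mm⁴
I = 4.719×10^-6 m⁴
Required critical load P_cr = n·P = 2.0 × 66.3 = 132.6 kN = 1.326×10^5 N
From P_cr = π²EI/(K·L)²:  L = (1/K)·√(π²EI/P_cr) = (1/0.7)·√(π²×1.35×10^10×4.719×10^-6/1.326×10^5)
L = 3.11 m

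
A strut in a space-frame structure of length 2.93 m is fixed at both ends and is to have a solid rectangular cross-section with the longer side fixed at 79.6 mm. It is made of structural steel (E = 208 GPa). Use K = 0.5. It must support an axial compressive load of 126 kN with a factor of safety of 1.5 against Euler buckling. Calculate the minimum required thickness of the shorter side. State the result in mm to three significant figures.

Required P_cr = n·P = 1.5 × 126 = 189.0 kN
L_e = K·L = 0.5 × 2.93 = 1.465 m
Required I = P_cr·L_e²/(π²E) = 1.890×10^5 × 1.465² / (π² × 2.08×10^11) = 1.976×10^-7 m⁴
I_req = 1.976×10^5 mm⁴
Rectangle, weak axis: I_min = h·b³/12 with h = 79.6 mm fixed  ⇒  b = (12I/h)^(1/3) = 31.0 mm

b ≈ 31.0 mm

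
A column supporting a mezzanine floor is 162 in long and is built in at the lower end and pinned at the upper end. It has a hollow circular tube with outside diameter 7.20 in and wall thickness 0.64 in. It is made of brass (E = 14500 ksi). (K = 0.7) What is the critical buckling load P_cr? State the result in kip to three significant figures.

Inner diameter d_i = 7.20 − 2×0.64 = 5.920 in
I = π(d_o⁴ − d_i⁴)/64 = π(7.20⁴ − 5.920⁴)/64 = 71.63 in⁴
Effective length L_e = K·L = 0.7 × 162 = 113.4 in
P_cr = π²EI / L_e² = π² × 14500×10³ × 71.63 / 113.4² = 7.971×10^5 lb

P_cr ≈ 797 kip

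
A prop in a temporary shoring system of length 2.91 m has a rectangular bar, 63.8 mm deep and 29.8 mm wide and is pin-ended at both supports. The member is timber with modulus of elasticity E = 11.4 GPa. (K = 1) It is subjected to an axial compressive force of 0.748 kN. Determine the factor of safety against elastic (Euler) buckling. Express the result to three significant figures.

Buckling occurs about the weak axis: I_min = h·b³/12 with b = 29.8 mm (the shorter side).
I_min = 63.8×29.8³/12 = 1.407×10^5 mm⁴
I = 1.407×10^5 mm⁴ = 1.407×10^-7 m⁴
Effective length L_e = K·L = 1 × 2.91 = 2.910 m
P_cr = π²EI / L_e² = π² × 11.4×10⁹ × 1.407×10^-7 / 2.910² = 1.869×10^3 N
Factor of safety n = P_cr / P = 1.8694 / 0.748 = 2.50

n ≈ 2.50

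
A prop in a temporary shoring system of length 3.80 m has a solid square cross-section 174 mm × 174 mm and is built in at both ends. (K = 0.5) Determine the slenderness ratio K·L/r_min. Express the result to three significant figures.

λ ≈ 37.8

For a square r = a/√12 = 174/√12 = 50.23 mm
L_e = K·L = 0.5 × 3.80 m = 1.900 m = 1900.0 mm
λ = L_e / r_min = 1900.0 / 50.23 = 37.8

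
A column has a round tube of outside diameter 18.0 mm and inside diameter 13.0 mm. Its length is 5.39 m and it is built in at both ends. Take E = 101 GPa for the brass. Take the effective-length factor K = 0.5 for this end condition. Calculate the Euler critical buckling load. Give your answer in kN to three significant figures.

d_o = 18.0 mm, d_i = 13.0 mm
I = π(d_o⁴ − d_i⁴)/64 = π(18.0⁴ − 13.00⁴)/64 = 3.751×10^3 mm⁴
I = 3.751×10^3 mm⁴ = 3.751×10^-9 m⁴
Effective length L_e = K·L = 0.5 × 5.39 = 2.695 m
P_cr = π²EI / L_e² = π² × 101×10⁹ × 3.751×10^-9 / 2.695² = 514.8 N

P_cr ≈ 0.515 kN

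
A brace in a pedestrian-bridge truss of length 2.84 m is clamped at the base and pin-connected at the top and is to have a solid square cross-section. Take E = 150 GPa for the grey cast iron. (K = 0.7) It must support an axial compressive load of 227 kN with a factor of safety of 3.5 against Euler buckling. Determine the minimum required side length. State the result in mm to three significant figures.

a ≈ 71.0 mm

Required P_cr = n·P = 3.5 × 227 = 794.5 kN
L_e = K·L = 0.7 × 2.84 = 1.988 m
Required I = P_cr·L_e²/(π²E) = 7.945×10^5 × 1.988² / (π² × 1.50×10^11) = 2.121×10^-6 m⁴
I_req = 2.121×10^6 mm⁴
Solid square: I = a⁴/12  ⇒  a = (12I)^(1/4) = (12×2.121×10^6)^(1/4) = 71.0 mm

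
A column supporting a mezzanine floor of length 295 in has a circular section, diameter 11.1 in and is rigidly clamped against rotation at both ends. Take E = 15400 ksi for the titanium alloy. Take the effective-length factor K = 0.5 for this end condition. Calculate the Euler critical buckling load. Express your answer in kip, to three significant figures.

I = πd⁴/64 = π×11.1⁴/64 = 745.2 in⁴
Effective length L_e = K·L = 0.5 × 295 = 147.5 in
P_cr = π²EI / L_e² = π² × 15400×10³ × 745.2 / 147.5² = 5.206×10^6 lb

P_cr ≈ 5210 kip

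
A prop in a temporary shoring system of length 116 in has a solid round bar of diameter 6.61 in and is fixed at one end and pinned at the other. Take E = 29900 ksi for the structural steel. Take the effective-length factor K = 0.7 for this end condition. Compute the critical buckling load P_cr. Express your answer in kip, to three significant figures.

P_cr ≈ 4190 kip

I = πd⁴/64 = π×6.61⁴/64 = 93.71 in⁴
Effective length L_e = K·L = 0.7 × 116 = 81.20 in
P_cr = π²EI / L_e² = π² × 29900×10³ × 93.71 / 81.20² = 4.194×10^6 lb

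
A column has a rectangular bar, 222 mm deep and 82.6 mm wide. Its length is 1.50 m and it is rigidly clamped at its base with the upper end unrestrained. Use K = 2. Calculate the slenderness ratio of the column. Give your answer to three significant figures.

Buckling occurs about the weak axis: I_min = h·b³/12 with b = 82.6 mm (the shorter side).
I_min = 222×82.6³/12 = 1.043×10^7 mm⁴
A = 1.834×10^4 mm²;  r_min = √(I/A) = √(1.043×10^7/1.834×10^4) = 23.84 mm
L_e = K·L = 2 × 1.50 m = 3.000 m = 3000.0 mm
λ = L_e / r_min = 3000.0 / 23.84 = 126

λ ≈ 126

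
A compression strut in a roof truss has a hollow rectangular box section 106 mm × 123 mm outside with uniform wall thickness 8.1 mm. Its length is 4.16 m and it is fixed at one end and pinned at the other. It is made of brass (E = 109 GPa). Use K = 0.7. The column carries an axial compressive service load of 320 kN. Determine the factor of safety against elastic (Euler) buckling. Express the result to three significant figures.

Inner dimensions: h_i = 123 − 2×8.1 = 106.8 mm, b_i = 106 − 2×8.1 = 89.80 mm
Weak-axis I_min = (h_o·b_o³ − h_i·b_i³)/12 with b_o = 106, b_i = 89.80 mm (shorter outer/inner sides).
I_min = (123×106³ − 106.8×89.80³)/12 = 5.763×10^6 mm⁴
I = 5.763×10^6 mm⁴ = 5.763×10^-6 m⁴
Effective length L_e = K·L = 0.7 × 4.16 = 2.912 m
P_cr = π²EI / L_e² = π² × 109×10⁹ × 5.763×10^-6 / 2.912² = 7.311×10^5 N
Factor of safety n = P_cr / P = 731.12 / 320 = 2.28

n ≈ 2.28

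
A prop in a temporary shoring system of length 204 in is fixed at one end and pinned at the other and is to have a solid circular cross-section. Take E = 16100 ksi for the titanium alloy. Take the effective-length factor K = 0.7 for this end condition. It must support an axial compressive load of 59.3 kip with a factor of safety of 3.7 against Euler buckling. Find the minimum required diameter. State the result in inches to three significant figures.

Required P_cr = n·P = 3.7 × 59.3 = 219.4 kip
L_e = K·L = 0.7 × 204 = 142.8 in
Required I = P_cr·L_e²/(π²E) = 2.194×10^5 × 142.8² / (π² × 1.61×10^7) = 28.16 in⁴
Solid circle: I = πd⁴/64  ⇒  d = (64I/π)^(1/4) = (64×28.16/π)^(1/4) = 4.89 in

d ≈ 4.89 in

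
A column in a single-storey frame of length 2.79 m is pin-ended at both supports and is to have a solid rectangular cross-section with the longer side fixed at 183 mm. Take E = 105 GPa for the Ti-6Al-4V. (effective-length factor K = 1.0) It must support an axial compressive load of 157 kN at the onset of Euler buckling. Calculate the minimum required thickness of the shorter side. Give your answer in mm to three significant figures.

b ≈ 42.6 mm

L_e = K·L = 1 × 2.79 = 2.790 m
Required I = P_cr·L_e²/(π²E) = 1.570×10^5 × 2.790² / (π² × 1.05×10^11) = 1.179×10^-6 m⁴
I_req = 1.179×10^6 mm⁴
Rectangle, weak axis: I_min = h·b³/12 with h = 183 mm fixed  ⇒  b = (12I/h)^(1/3) = 42.6 mm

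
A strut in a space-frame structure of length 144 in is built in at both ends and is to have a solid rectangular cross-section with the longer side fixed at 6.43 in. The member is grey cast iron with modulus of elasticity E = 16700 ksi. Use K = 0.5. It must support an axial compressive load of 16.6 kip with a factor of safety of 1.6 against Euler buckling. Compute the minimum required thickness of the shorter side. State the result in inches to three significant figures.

Required P_cr = n·P = 1.6 × 16.6 = 26.56 kip
L_e = K·L = 0.5 × 144 = 72.00 in
Required I = P_cr·L_e²/(π²E) = 2.656×10^4 × 72.00² / (π² × 1.67×10^7) = 0.8354 in⁴
Rectangle, weak axis: I_min = h·b³/12 with h = 6.43 in fixed  ⇒  b = (12I/h)^(1/3) = 1.16 in

b ≈ 1.16 in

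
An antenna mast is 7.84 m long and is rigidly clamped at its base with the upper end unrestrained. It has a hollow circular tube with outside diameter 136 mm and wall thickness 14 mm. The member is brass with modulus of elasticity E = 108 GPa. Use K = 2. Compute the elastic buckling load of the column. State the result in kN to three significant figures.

P_cr ≈ 43.9 kN

Inner diameter d_i = 136 − 2×14 = 108.0 mm
I = π(d_o⁴ − d_i⁴)/64 = π(136⁴ − 108.0⁴)/64 = 1.011×10^7 mm⁴
I = 1.011×10^7 mm⁴ = 1.011×10^-5 m⁴
Effective length L_e = K·L = 2 × 7.84 = 15.68 m
P_cr = π²EI / L_e² = π² × 108×10⁹ × 1.011×10^-5 / 15.68² = 4.385×10^4 N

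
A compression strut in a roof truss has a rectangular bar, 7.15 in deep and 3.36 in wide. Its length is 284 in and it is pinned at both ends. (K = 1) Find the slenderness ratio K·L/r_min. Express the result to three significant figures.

λ ≈ 293

For a rectangle r_min = b/√12 = 3.36/√12 = 0.9699 in
L_e = K·L = 1 × 284 = 284.0 in
λ = L_e / r_min = 284.00 / 0.9699 = 293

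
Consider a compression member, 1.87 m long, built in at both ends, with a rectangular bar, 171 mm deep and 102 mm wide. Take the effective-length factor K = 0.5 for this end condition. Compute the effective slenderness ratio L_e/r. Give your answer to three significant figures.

λ ≈ 31.8

For a rectangle r_min = b/√12 = 102/√12 = 29.44 mm
L_e = K·L = 0.5 × 1.87 m = 0.9350 m = 935.00 mm
λ = L_e / r_min = 935.00 / 29.44 = 31.8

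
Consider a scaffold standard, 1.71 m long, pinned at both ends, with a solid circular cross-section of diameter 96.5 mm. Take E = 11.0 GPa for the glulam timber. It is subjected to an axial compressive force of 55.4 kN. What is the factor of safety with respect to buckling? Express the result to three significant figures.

I = πd⁴/64 = π×96.5⁴/64 = 4.257×10^6 mm⁴
I = 4.257×10^6 mm⁴ = 4.257×10^-6 m⁴
Effective length L_e = K·L = 1 × 1.71 = 1.710 m
P_cr = π²EI / L_e² = π² × 11.0×10⁹ × 4.257×10^-6 / 1.710² = 1.580×10^5 N
Factor of safety n = P_cr / P = 158.04 / 55.4 = 2.85

n ≈ 2.85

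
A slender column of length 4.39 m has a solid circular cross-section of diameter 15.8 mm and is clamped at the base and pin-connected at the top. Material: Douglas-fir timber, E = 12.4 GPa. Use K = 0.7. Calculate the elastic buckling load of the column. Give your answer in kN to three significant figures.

I = πd⁴/64 = π×15.8⁴/64 = 3.059×10^3 mm⁴
I = 3.059×10^3 mm⁴ = 3.059×10^-9 m⁴
Effective length L_e = K·L = 0.7 × 4.39 = 3.073 m
P_cr = π²EI / L_e² = π² × 12.4×10⁹ × 3.059×10^-9 / 3.073² = 39.65 N

P_cr ≈ 0.0396 kN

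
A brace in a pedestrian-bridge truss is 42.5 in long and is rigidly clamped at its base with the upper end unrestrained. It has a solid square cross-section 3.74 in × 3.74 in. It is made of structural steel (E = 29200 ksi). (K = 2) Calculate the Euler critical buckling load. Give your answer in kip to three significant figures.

I = a⁴/12 = 3.74⁴/12 = 16.30 in⁴
Effective length L_e = K·L = 2 × 42.5 = 85.00 in
P_cr = π²EI / L_e² = π² × 29200×10³ × 16.30 / 85.00² = 6.504×10^5 lb

P_cr ≈ 650 kip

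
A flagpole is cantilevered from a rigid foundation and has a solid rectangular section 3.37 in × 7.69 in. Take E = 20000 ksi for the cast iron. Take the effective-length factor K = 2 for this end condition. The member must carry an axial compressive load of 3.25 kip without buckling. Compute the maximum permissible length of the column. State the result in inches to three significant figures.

L_max ≈ 610 in

Buckling occurs about the weak axis: I_min = h·b³/12 with b = 3.37 in (the shorter side).
I_min = 7.69×3.37³/12 = 24.53 in⁴
At the buckling limit P_cr = P = 3.250×10^3 lb
From P_cr = π²EI/(K·L)²:  L = (1/K)·√(π²EI/P_cr) = (1/2)·√(π²×2.00×10^7×24.53/3.250×10^3)
L = 610 in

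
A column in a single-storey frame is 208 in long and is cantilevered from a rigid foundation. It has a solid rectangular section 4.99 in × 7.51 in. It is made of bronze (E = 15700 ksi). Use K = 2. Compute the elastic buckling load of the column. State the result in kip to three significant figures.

P_cr ≈ 69.6 kip

Buckling occurs about the weak axis: I_min = h·b³/12 with b = 4.99 in (the shorter side).
I_min = 7.51×4.99³/12 = 77.76 in⁴
Effective length L_e = K·L = 2 × 208 = 416.0 in
P_cr = π²EI / L_e² = π² × 15700×10³ × 77.76 / 416.0² = 6.963×10^4 lb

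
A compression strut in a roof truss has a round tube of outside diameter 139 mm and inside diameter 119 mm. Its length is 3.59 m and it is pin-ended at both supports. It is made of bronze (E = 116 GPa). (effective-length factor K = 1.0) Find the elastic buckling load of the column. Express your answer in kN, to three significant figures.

d_o = 139 mm, d_i = 119 mm
I = π(d_o⁴ − d_i⁴)/64 = π(139⁴ − 119.0⁴)/64 = 8.481×10^6 mm⁴
I = 8.481×10^6 mm⁴ = 8.481×10^-6 m⁴
Effective length L_e = K·L = 1 × 3.59 = 3.590 m
P_cr = π²EI / L_e² = π² × 116×10⁹ × 8.481×10^-6 / 3.590² = 7.534×10^5 N

P_cr ≈ 753 kN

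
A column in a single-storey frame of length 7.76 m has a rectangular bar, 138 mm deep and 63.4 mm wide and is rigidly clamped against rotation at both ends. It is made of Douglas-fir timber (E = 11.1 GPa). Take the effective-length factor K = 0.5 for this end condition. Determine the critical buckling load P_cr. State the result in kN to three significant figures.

Buckling occurs about the weak axis: I_min = h·b³/12 with b = 63.4 mm (the shorter side).
I_min = 138×63.4³/12 = 2.931×10^6 mm⁴
I = 2.931×10^6 mm⁴ = 2.931×10^-6 m⁴
Effective length L_e = K·L = 0.5 × 7.76 = 3.880 m
P_cr = π²EI / L_e² = π² × 11.1×10⁹ × 2.931×10^-6 / 3.880² = 2.133×10^4 N

P_cr ≈ 21.3 kN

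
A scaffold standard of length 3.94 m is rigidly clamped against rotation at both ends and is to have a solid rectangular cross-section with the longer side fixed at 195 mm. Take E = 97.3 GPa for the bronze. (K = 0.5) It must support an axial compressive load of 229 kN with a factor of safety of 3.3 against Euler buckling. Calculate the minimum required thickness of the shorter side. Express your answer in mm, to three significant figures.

b ≈ 57.3 mm

Required P_cr = n·P = 3.3 × 229 = 755.7 kN
L_e = K·L = 0.5 × 3.94 = 1.970 m
Required I = P_cr·L_e²/(π²E) = 7.557×10^5 × 1.970² / (π² × 9.73×10^10) = 3.054×10^-6 m⁴
I_req = 3.054×10^6 mm⁴
Rectangle, weak axis: I_min = h·b³/12 with h = 195 mm fixed  ⇒  b = (12I/h)^(1/3) = 57.3 mm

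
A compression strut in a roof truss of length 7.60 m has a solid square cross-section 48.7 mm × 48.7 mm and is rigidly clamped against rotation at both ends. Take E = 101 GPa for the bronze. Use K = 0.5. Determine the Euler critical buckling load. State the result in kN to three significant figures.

P_cr ≈ 32.4 kN

I = a⁴/12 = 48.7⁴/12 = 4.687×10^5 mm⁴
I = 4.687×10^5 mm⁴ = 4.687×10^-7 m⁴
Effective length L_e = K·L = 0.5 × 7.60 = 3.800 m
P_cr = π²EI / L_e² = π² × 101×10⁹ × 4.687×10^-7 / 3.800² = 3.236×10^4 N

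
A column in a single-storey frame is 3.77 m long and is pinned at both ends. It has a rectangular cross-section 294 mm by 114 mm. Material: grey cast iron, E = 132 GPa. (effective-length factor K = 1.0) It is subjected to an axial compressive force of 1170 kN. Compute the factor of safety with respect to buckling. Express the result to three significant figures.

Buckling occurs about the weak axis: I_min = h·b³/12 with b = 114 mm (the shorter side).
I_min = 294×114³/12 = 3.630×10^7 mm⁴
I = 3.630×10^7 mm⁴ = 3.630×10^-5 m⁴
Effective length L_e = K·L = 1 × 3.77 = 3.770 m
P_cr = π²EI / L_e² = π² × 132×10⁹ × 3.630×10^-5 / 3.770² = 3.327×10^6 N
Factor of safety n = P_cr / P = 3327.1 / 1170 = 2.84

n ≈ 2.84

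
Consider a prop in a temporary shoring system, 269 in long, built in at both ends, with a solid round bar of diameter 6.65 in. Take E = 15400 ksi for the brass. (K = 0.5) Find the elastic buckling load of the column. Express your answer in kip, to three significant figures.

I = πd⁴/64 = π×6.65⁴/64 = 96.00 in⁴
Effective length L_e = K·L = 0.5 × 269 = 134.5 in
P_cr = π²EI / L_e² = π² × 15400×10³ × 96.00 / 134.5² = 8.066×10^5 lb

P_cr ≈ 807 kip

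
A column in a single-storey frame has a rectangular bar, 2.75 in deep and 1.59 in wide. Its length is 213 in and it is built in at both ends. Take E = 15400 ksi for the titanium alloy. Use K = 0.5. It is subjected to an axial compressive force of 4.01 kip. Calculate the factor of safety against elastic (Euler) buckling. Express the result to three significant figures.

n ≈ 3.08

Buckling occurs about the weak axis: I_min = h·b³/12 with b = 1.59 in (the shorter side).
I_min = 2.75×1.59³/12 = 0.9212 in⁴
Effective length L_e = K·L = 0.5 × 213 = 106.5 in
P_cr = π²EI / L_e² = π² × 15400×10³ × 0.9212 / 106.5² = 1.234×10^4 lb
Factor of safety n = P_cr / P = 12.344 / 4.01 = 3.08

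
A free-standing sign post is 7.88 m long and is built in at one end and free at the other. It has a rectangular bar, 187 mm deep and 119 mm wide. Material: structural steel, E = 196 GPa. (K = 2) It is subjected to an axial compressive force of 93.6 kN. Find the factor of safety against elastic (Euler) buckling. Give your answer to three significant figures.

Buckling occurs about the weak axis: I_min = h·b³/12 with b = 119 mm (the shorter side).
I_min = 187×119³/12 = 2.626×10^7 mm⁴
I = 2.626×10^7 mm⁴ = 2.626×10^-5 m⁴
Effective length L_e = K·L = 2 × 7.88 = 15.76 m
P_cr = π²EI / L_e² = π² × 196×10⁹ × 2.626×10^-5 / 15.76² = 2.045×10^5 N
Factor of safety n = P_cr / P = 204.52 / 93.6 = 2.19

n ≈ 2.19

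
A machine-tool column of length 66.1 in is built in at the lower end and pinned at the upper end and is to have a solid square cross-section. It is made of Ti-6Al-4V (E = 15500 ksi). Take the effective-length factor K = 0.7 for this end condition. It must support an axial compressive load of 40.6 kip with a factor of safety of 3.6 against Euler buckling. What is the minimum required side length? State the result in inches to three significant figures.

Required P_cr = n·P = 3.6 × 40.6 = 146.2 kip
L_e = K·L = 0.7 × 66.1 = 46.27 in
Required I = P_cr·L_e²/(π²E) = 1.462×10^5 × 46.27² / (π² × 1.55×10^7) = 2.045 in⁴
Solid square: I = a⁴/12  ⇒  a = (12I)^(1/4) = (12×2.045)^(1/4) = 2.23 in

a ≈ 2.23 in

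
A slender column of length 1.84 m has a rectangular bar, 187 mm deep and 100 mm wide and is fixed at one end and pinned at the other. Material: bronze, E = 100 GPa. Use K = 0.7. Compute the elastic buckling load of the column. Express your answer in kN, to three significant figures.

Buckling occurs about the weak axis: I_min = h·b³/12 with b = 100 mm (the shorter side).
I_min = 187×100³/12 = 1.558×10^7 mm⁴
I = 1.558×10^7 mm⁴ = 1.558×10^-5 m⁴
Effective length L_e = K·L = 0.7 × 1.84 = 1.288 m
P_cr = π²EI / L_e² = π² × 100×10⁹ × 1.558×10^-5 / 1.288² = 9.271×10^6 N

P_cr ≈ 9270 kN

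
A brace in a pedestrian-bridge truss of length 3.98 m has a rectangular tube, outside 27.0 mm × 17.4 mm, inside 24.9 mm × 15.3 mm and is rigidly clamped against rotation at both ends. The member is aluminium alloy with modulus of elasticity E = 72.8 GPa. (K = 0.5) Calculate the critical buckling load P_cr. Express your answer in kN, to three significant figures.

Weak-axis I_min = (h_o·b_o³ − h_i·b_i³)/12 with b_o = 17.4, b_i = 15.30 mm (shorter outer/inner sides).
I_min = (27.0×17.4³ − 24.90×15.30³)/12 = 4.421×10^3 mm⁴
I = 4.421×10^3 mm⁴ = 4.421×10^-9 m⁴
Effective length L_e = K·L = 0.5 × 3.98 = 1.990 m
P_cr = π²EI / L_e² = π² × 72.8×10⁹ × 4.421×10^-9 / 1.990² = 802.2 N

P_cr ≈ 0.802 kN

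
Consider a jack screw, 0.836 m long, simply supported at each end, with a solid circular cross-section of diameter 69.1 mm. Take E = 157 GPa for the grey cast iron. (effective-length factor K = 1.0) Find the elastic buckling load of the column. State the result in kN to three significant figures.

P_cr ≈ 2480 kN

I = πd⁴/64 = π×69.1⁴/64 = 1.119×10^6 mm⁴
I = 1.119×10^6 mm⁴ = 1.119×10^-6 m⁴
Effective length L_e = K·L = 1 × 0.836 = 0.8360 m
P_cr = π²EI / L_e² = π² × 157×10⁹ × 1.119×10^-6 / 0.8360² = 2.481×10^6 N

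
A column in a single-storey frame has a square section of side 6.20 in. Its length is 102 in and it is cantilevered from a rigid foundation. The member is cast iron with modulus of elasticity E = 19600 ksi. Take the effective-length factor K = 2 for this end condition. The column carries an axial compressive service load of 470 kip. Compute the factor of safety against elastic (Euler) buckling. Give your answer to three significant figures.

n ≈ 1.22

I = a⁴/12 = 6.20⁴/12 = 123.1 in⁴
Effective length L_e = K·L = 2 × 102 = 204.0 in
P_cr = π²EI / L_e² = π² × 19600×10³ × 123.1 / 204.0² = 5.724×10^5 lb
Factor of safety n = P_cr / P = 572.38 / 470 = 1.22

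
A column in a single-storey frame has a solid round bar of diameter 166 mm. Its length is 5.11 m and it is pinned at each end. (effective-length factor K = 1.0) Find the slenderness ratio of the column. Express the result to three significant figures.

For a solid circle r = d/4 = 166/4 = 41.50 mm
L_e = K·L = 1 × 5.11 m = 5.110 m = 5110.0 mm
λ = L_e / r_min = 5110.0 / 41.50 = 123

λ ≈ 123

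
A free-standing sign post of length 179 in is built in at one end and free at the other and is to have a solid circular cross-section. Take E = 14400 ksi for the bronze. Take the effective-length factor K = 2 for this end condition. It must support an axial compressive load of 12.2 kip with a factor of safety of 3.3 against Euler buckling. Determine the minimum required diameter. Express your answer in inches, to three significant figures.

Required P_cr = n·P = 3.3 × 12.2 = 40.26 kip
L_e = K·L = 2 × 179 = 358.0 in
Required I = P_cr·L_e²/(π²E) = 4.026×10^4 × 358.0² / (π² × 1.44×10^7) = 36.31 in⁴
Solid circle: I = πd⁴/64  ⇒  d = (64I/π)^(1/4) = (64×36.31/π)^(1/4) = 5.21 in

d ≈ 5.21 in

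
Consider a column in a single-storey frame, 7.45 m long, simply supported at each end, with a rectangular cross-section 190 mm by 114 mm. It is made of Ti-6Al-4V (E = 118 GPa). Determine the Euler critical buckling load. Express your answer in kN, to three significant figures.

P_cr ≈ 492 kN

Buckling occurs about the weak axis: I_min = h·b³/12 with b = 114 mm (the shorter side).
I_min = 190×114³/12 = 2.346×10^7 mm⁴
I = 2.346×10^7 mm⁴ = 2.346×10^-5 m⁴
Effective length L_e = K·L = 1 × 7.45 = 7.450 m
P_cr = π²EI / L_e² = π² × 118×10⁹ × 2.346×10^-5 / 7.450² = 4.922×10^5 N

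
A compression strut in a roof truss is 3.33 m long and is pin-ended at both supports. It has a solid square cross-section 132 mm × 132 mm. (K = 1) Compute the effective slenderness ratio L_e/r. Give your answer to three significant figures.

λ ≈ 87.4

I = a⁴/12 = 132⁴/12 = 2.530×10^7 mm⁴
A = 1.742×10^4 mm²;  r_min = √(I/A) = √(2.530×10^7/1.742×10^4) = 38.11 mm
L_e = K·L = 1 × 3.33 m = 3.330 m = 3330.0 mm
λ = L_e / r_min = 3330.0 / 38.11 = 87.4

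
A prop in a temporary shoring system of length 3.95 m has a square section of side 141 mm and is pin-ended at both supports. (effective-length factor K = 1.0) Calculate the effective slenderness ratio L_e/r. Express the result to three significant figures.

λ ≈ 97.0

For a square r = a/√12 = 141/√12 = 40.70 mm
L_e = K·L = 1 × 3.95 m = 3.950 m = 3950.0 mm
λ = L_e / r_min = 3950.0 / 40.70 = 97.0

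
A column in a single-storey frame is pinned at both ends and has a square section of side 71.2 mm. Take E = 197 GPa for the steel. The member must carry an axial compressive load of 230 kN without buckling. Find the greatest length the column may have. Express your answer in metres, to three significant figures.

I = a⁴/12 = 71.2⁴/12 = 2.142×10^6 mm⁴
I = 2.142×10^-6 m⁴
At the buckling limit P_cr = P = 2.300×10^5 N
From P_cr = π²EI/(K·L)²:  L = (1/K)·√(π²EI/P_cr) = (1/1)·√(π²×1.97×10^11×2.142×10^-6/2.300×10^5)
L = 4.25 m

L_max ≈ 4.25 m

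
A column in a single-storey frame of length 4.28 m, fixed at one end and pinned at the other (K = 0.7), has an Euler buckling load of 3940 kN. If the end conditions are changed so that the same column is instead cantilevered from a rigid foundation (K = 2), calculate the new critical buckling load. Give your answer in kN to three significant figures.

P_cr ≈ 483 kN

P_cr ∝ 1/K², so P_cr,new = P_cr,old × (K_old/K_new)² = 3940 × (0.7/2)²
= 3940 × 0.1225 = 483 kN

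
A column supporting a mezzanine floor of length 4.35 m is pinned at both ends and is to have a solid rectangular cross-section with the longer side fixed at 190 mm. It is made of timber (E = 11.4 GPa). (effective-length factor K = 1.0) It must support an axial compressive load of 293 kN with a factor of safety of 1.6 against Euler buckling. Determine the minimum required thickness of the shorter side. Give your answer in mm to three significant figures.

Required P_cr = n·P = 1.6 × 293 = 468.8 kN
L_e = K·L = 1 × 4.35 = 4.350 m
Required I = P_cr·L_e²/(π²E) = 4.688×10^5 × 4.350² / (π² × 1.14×10^10) = 7.884×10^-5 m⁴
I_req = 7.884×10^7 mm⁴
Rectangle, weak axis: I_min = h·b³/12 with h = 190 mm fixed  ⇒  b = (12I/h)^(1/3) = 171 mm

b ≈ 171 mm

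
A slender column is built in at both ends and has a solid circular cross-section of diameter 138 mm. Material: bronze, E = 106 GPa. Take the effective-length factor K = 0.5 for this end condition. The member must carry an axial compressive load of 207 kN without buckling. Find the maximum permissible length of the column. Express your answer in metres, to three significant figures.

L_max ≈ 19.0 m

I = πd⁴/64 = π×138⁴/64 = 1.780×10^7 mm⁴
I = 1.780×10^-5 m⁴
At the buckling limit P_cr = P = 2.070×10^5 N
From P_cr = π²EI/(K·L)²:  L = (1/K)·√(π²EI/P_cr) = (1/0.5)·√(π²×1.06×10^11×1.780×10^-5/2.070×10^5)
L = 19.0 m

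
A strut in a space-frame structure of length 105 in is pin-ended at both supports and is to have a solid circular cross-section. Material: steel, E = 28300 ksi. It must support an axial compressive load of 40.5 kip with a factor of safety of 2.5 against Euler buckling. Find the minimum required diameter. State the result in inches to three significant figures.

d ≈ 3.00 in

Required P_cr = n·P = 2.5 × 40.5 = 101.2 kip
L_e = K·L = 1 × 105 = 105.0 in
Required I = P_cr·L_e²/(π²E) = 1.012×10^5 × 105.0² / (π² × 2.83×10^7) = 3.997 in⁴
Solid circle: I = πd⁴/64  ⇒  d = (64I/π)^(1/4) = (64×3.997/π)^(1/4) = 3.00 in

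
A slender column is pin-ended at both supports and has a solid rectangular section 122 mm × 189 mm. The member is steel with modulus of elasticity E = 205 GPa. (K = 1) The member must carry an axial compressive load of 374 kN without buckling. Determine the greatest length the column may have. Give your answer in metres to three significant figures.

Buckling occurs about the weak axis: I_min = h·b³/12 with b = 122 mm (the shorter side).
I_min = 189×122³/12 = 2.860×10^7 mm⁴
I = 2.860×10^-5 m⁴
At the buckling limit P_cr = P = 3.740×10^5 N
From P_cr = π²EI/(K·L)²:  L = (1/K)·√(π²EI/P_cr) = (1/1)·√(π²×2.05×10^11×2.860×10^-5/3.740×10^5)
L = 12.4 m

L_max ≈ 12.4 m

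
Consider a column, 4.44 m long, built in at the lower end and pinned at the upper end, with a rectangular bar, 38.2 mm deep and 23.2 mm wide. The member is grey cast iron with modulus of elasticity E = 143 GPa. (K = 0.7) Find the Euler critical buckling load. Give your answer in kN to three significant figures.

Buckling occurs about the weak axis: I_min = h·b³/12 with b = 23.2 mm (the shorter side).
I_min = 38.2×23.2³/12 = 3.975×10^4 mm⁴
I = 3.975×10^4 mm⁴ = 3.975×10^-8 m⁴
Effective length L_e = K·L = 0.7 × 4.44 = 3.108 m
P_cr = π²EI / L_e² = π² × 143×10⁹ × 3.975×10^-8 / 3.108² = 5.808×10^3 N

P_cr ≈ 5.81 kN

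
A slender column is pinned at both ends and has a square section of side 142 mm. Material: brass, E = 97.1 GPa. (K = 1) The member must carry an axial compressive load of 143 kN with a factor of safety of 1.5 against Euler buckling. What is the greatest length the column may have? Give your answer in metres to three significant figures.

I = a⁴/12 = 142⁴/12 = 3.388×10^7 mm⁴
I = 3.388×10^-5 m⁴
Required critical load P_cr = n·P = 1.5 × 143 = 214.5 kN = 2.145×10^5 N
From P_cr = π²EI/(K·L)²:  L = (1/K)·√(π²EI/P_cr) = (1/1)·√(π²×9.71×10^10×3.388×10^-5/2.145×10^5)
L = 12.3 m

L_max ≈ 12.3 m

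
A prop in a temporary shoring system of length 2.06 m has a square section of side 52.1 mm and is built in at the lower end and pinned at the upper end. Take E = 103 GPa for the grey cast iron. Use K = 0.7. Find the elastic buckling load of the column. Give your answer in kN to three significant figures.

I = a⁴/12 = 52.1⁴/12 = 6.140×10^5 mm⁴
I = 6.140×10^5 mm⁴ = 6.140×10^-7 m⁴
Effective length L_e = K·L = 0.7 × 2.06 = 1.442 m
P_cr = π²EI / L_e² = π² × 103×10⁹ × 6.140×10^-7 / 1.442² = 3.002×10^5 N

P_cr ≈ 300 kN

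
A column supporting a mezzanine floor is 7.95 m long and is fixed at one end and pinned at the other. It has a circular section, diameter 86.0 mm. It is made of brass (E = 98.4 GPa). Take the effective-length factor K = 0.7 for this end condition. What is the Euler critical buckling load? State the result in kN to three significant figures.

I = πd⁴/64 = π×86.0⁴/64 = 2.685×10^6 mm⁴
I = 2.685×10^6 mm⁴ = 2.685×10^-6 m⁴
Effective length L_e = K·L = 0.7 × 7.95 = 5.565 m
P_cr = π²EI / L_e² = π² × 98.4×10⁹ × 2.685×10^-6 / 5.565² = 8.420×10^4 N

P_cr ≈ 84.2 kN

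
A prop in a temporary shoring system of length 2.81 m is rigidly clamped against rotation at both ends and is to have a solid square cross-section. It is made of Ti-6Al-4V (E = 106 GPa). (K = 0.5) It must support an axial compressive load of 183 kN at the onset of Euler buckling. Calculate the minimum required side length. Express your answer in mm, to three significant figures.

a ≈ 45.1 mm

L_e = K·L = 0.5 × 2.81 = 1.405 m
Required I = P_cr·L_e²/(π²E) = 1.830×10^5 × 1.405² / (π² × 1.06×10^11) = 3.453×10^-7 m⁴
I_req = 3.453×10^5 mm⁴
Solid square: I = a⁴/12  ⇒  a = (12I)^(1/4) = (12×3.453×10^5)^(1/4) = 45.1 mm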